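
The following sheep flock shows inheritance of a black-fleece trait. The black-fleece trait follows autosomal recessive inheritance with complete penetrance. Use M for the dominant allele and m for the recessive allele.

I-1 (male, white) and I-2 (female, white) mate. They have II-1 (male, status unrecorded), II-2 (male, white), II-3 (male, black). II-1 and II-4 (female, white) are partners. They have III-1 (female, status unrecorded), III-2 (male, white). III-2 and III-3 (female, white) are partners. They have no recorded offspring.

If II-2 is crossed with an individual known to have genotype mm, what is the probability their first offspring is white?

I-1 is white so carries M and passed m to II-3 (mm), so I-1 is Mm.
I-2 is white so carries M and passed m to II-3 (mm), so I-2 is Mm.
II-2 is a white offspring of I-1 (Mm) × I-2 (Mm), whose cross gives 1/4 MM : 1/2 Mm : 1/4 mm; conditioning on being white, II-2 is MM with probability 1/3, Mm with probability 2/3.
Summing over parental genotype combinations, P(offspring is white) = 1/3·1 + 2/3·1/2 = 2/3.

2/3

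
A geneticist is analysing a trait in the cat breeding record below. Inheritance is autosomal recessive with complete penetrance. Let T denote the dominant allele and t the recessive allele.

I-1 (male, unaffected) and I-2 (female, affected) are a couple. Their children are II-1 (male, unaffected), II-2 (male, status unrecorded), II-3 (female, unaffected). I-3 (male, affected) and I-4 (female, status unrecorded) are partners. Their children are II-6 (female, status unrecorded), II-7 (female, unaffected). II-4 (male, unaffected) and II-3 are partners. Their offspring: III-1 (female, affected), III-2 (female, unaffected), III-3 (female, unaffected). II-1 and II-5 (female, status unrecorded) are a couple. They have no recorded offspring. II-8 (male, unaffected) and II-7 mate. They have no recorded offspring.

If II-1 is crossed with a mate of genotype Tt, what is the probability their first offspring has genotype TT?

II-1 is unaffected so carries T and received t from I-2 (tt), so II-1 is Tt.
The cross gives 1/4 TT : 1/2 Tt : 1/4 tt, so P(offspring has genotype TT) = 1/4.

1/4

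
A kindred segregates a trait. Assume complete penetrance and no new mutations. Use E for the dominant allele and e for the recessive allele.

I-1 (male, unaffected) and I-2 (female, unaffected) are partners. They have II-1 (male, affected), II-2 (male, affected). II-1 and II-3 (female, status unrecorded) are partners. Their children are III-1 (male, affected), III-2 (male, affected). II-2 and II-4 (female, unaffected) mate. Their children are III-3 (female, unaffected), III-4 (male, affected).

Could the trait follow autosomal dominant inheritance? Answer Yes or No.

Under autosomal dominant, II-1 (affected, male) cannot arise from I-1 (unaffected) × I-2 (unaffected).

No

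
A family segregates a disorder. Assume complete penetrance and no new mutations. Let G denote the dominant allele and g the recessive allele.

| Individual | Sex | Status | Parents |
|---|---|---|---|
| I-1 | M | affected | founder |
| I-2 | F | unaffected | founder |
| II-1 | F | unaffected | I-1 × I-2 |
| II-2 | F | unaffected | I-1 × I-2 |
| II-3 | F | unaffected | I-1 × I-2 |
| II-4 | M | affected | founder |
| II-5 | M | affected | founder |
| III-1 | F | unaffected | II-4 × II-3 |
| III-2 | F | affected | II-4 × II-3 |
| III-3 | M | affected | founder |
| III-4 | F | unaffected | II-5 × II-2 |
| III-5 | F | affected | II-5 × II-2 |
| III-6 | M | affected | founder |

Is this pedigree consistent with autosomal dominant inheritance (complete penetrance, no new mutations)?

A consistent assignment under autosomal dominant exists: I-1 Gg, I-2 gg, II-1 gg, II-2 gg, II-3 gg, II-4 Gg, II-5 Gg, III-1 gg, III-2 Gg, III-3 GG, III-4 gg, III-5 Gg, III-6 GG.
In this assignment every recorded phenotype matches its genotype and every non-founder's genotype is obtainable from its parents' genotypes, so the pedigree is consistent.

Yes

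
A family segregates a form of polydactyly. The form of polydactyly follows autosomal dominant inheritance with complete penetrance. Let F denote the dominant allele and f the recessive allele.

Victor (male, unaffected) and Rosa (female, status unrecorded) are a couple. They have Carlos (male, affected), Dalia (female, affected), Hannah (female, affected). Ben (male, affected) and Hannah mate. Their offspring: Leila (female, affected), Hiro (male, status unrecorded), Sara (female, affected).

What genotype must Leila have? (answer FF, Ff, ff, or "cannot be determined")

Leila's phenotype allows FF or Ff, and no parent or child forces a single allele at both positions; consistent genotype assignments exist with Leila as FF or Ff.

cannot be determined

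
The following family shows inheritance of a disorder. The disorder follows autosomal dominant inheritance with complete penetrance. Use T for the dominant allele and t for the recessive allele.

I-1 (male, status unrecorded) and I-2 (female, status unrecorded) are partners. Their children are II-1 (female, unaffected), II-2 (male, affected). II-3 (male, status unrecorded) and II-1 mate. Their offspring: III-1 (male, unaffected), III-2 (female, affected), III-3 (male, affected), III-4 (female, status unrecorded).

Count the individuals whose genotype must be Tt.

3

Obligate heterozygotes: II-3 passed T to III-2 (Tt, whose t came from II-1) and passed t to III-1 (tt), so II-3 is Tt; III-2 is affected so carries T and received t from II-1 (tt), so III-2 is Tt; III-3 is affected so carries T and received t from II-1 (tt), so III-3 is Tt.
Every other individual is either homozygous by phenotype or has at least one consistent homozygous assignment, so the count is 3.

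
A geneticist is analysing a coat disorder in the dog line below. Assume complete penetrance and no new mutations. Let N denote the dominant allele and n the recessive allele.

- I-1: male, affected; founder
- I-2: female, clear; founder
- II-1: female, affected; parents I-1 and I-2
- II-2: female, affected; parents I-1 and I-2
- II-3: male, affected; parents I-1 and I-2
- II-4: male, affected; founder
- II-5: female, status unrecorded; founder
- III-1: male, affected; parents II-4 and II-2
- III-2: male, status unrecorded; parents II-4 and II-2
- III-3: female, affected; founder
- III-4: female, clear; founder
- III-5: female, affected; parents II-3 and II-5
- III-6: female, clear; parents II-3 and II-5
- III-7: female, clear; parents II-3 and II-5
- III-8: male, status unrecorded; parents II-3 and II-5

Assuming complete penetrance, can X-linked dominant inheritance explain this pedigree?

No

Under X-linked dominant, II-3 (affected, male) cannot arise from I-1 (affected) × I-2 (clear).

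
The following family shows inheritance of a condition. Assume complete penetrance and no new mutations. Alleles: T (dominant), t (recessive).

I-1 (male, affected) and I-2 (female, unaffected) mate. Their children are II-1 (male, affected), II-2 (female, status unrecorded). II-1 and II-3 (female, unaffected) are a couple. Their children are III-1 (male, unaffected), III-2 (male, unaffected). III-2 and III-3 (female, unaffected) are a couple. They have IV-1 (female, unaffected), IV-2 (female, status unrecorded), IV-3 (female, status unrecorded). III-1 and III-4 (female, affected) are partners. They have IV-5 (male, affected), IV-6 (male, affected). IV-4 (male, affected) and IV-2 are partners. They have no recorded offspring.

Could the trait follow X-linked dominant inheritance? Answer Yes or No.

Under X-linked dominant, II-1 (affected, male) cannot arise from I-1 (affected) × I-2 (unaffected).

No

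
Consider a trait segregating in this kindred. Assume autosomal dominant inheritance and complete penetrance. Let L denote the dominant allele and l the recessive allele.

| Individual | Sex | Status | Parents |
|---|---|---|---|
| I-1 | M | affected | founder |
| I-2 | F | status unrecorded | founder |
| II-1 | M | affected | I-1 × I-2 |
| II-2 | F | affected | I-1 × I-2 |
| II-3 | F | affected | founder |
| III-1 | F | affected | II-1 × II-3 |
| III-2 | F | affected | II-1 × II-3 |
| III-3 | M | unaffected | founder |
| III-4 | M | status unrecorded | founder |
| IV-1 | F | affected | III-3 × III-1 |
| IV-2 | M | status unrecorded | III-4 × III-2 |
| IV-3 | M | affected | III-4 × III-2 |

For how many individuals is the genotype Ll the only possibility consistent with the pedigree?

Obligate heterozygotes: IV-1 is affected so carries L and received l from III-3 (ll), so IV-1 is Ll.
Every other individual is either homozygous by phenotype or has at least one consistent homozygous assignment, so the count is 1.

1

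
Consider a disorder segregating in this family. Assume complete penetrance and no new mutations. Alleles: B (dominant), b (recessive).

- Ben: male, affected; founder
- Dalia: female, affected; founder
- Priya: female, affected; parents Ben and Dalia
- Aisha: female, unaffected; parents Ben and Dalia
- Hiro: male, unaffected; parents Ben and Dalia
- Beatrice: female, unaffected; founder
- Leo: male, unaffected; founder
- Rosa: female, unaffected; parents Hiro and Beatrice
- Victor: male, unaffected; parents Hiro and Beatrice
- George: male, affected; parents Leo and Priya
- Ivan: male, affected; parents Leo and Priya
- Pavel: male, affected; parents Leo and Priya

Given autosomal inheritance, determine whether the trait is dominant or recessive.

Ben and Dalia are both affected yet have an unaffected child Aisha. Under a recessive model two affected parents are homozygous and every child would be affected, so the trait cannot be recessive.

dominant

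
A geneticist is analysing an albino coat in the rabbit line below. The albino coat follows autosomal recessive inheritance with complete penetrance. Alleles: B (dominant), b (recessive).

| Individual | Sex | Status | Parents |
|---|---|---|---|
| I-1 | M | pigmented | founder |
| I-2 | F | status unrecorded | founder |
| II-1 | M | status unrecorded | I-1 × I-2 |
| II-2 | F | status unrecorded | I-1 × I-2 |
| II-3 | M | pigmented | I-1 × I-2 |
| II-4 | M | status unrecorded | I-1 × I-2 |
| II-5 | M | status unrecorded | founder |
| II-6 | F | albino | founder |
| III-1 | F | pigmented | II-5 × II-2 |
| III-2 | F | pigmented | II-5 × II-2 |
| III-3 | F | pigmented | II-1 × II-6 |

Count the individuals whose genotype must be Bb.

Obligate heterozygotes: III-3 is pigmented so carries B and received b from II-6 (bb), so III-3 is Bb.
Every other individual is either homozygous by phenotype or has at least one consistent homozygous assignment, so the count is 1.

1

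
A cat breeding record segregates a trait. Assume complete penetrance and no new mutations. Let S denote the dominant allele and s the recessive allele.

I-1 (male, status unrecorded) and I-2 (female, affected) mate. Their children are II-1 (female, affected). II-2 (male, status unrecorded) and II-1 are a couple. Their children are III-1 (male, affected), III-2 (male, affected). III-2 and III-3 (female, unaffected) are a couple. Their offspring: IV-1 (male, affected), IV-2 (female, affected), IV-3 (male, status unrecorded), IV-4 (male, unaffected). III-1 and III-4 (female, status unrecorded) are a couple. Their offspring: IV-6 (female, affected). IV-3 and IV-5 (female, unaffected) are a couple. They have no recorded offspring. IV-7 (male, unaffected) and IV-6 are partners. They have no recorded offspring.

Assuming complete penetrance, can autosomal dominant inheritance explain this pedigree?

A consistent assignment under autosomal dominant exists: I-1 SS, I-2 SS, II-1 SS, II-2 Ss, III-1 SS, III-2 Ss, III-3 ss, III-4 SS, IV-1 Ss, IV-2 Ss, IV-3 Ss, IV-4 ss, IV-5 ss, IV-6 SS, IV-7 ss.
In this assignment every recorded phenotype matches its genotype and every non-founder's genotype is obtainable from its parents' genotypes, so the pedigree is consistent.

Yes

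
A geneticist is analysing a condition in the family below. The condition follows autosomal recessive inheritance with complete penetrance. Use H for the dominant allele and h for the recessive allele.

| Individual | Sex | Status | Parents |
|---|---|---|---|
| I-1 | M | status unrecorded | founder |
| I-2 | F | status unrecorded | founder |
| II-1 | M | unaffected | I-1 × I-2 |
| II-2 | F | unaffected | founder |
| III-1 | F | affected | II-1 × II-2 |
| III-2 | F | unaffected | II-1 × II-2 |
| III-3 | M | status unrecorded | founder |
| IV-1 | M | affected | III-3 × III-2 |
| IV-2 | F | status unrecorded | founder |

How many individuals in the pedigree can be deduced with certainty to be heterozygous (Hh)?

Obligate heterozygotes: II-1 is unaffected so carries H and passed h to III-1 (hh), so II-1 is Hh; II-2 is unaffected so carries H and passed h to III-1 (hh), so II-2 is Hh; III-2 is unaffected so carries H and passed h to IV-1 (hh), so III-2 is Hh.
Every other individual is either homozygous by phenotype or has at least one consistent homozygous assignment, so the count is 3.

3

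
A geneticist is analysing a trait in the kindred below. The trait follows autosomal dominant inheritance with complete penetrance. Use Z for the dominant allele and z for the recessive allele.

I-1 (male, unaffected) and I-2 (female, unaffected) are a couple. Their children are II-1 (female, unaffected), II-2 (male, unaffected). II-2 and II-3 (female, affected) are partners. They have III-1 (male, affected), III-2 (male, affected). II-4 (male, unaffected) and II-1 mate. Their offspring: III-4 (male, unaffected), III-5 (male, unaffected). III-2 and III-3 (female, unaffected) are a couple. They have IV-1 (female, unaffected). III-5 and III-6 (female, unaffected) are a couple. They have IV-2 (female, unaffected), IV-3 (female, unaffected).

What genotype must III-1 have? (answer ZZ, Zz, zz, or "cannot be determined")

Zz

From phenotype alone, III-1 is ZZ or Zz.
III-1 is affected so carries Z and received z from II-2 (zz), so III-1 is Zz.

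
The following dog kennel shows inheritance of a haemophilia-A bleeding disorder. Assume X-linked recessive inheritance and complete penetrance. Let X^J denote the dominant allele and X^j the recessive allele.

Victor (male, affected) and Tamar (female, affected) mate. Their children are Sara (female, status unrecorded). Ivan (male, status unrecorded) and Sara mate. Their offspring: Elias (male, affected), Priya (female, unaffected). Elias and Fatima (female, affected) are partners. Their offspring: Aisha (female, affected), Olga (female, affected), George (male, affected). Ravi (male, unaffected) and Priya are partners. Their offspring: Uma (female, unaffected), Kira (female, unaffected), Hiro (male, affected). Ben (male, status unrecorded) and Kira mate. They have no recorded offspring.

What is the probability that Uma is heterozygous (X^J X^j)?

Ravi is unaffected, so Ravi is X^J Y.
Priya is unaffected so carries J and received j from Sara (X^j X^j), so Priya is X^J X^j.
Their cross gives offspring ratios 1/2 X^J X^J : 1/2 X^J X^j. Conditioning on Uma being unaffected, P(X^J X^j) = 1/2 / 1 = 1/2.

1/2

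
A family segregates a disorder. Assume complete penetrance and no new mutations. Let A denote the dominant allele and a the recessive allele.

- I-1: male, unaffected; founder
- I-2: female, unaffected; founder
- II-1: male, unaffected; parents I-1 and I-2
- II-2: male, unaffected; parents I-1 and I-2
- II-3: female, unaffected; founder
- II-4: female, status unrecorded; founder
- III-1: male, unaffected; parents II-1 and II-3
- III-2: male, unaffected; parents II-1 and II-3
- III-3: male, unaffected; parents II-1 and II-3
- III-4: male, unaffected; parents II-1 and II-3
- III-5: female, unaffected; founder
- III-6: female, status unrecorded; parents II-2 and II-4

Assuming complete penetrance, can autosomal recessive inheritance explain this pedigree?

A consistent assignment under autosomal recessive exists: I-1 AA, I-2 AA, II-1 AA, II-2 AA, II-3 AA, II-4 AA, III-1 AA, III-2 AA, III-3 AA, III-4 AA, III-5 AA, III-6 AA.
In this assignment every recorded phenotype matches its genotype and every non-founder's genotype is obtainable from its parents' genotypes, so the pedigree is consistent.

Yes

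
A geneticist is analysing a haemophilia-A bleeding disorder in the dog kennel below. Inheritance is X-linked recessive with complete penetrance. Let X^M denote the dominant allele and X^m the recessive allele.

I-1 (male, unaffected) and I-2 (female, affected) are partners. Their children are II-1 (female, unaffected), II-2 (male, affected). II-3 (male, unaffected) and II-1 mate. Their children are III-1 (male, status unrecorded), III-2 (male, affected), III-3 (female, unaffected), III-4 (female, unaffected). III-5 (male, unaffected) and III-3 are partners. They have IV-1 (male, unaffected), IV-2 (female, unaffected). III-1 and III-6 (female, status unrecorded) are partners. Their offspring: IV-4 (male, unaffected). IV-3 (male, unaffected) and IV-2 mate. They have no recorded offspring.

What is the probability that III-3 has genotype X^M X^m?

1/3

II-3 is unaffected, so II-3 is X^M Y.
II-1 is unaffected so carries M and received m from I-2 (X^m X^m), so II-1 is X^M X^m.
Their cross gives offspring ratios 1/2 X^M X^M : 1/2 X^M X^m. Conditioning on III-3 being unaffected, P(X^M X^m) = 1/2 / 1 = 1/2 before taking III-3's own offspring into account.
III-5 is unaffected, so III-5 is X^M Y.
Now use III-3's offspring. Probability of each recorded status — unaffected son IV-1: 1/2 if III-3 is X^M X^m, 1 if X^M X^M. (IV-2: equally likely either way, so uninformative.)
Bayes: P(X^M X^m) = 1/2·1/2 / (1/2·1/2 + 1/2·1) = 1/3.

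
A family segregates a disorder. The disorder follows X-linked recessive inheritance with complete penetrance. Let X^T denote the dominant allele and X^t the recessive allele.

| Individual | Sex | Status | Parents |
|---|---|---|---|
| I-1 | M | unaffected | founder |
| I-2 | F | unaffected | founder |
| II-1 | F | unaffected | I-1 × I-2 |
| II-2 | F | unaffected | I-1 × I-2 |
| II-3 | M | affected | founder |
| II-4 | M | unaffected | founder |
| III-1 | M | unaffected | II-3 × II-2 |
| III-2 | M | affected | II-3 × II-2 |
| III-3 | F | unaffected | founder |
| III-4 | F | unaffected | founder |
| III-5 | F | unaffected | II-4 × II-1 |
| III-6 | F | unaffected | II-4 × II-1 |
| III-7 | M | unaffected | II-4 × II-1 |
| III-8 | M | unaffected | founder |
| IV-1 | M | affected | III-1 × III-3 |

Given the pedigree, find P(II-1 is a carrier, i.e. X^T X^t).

I-1 is unaffected, so I-1 is X^T Y.
I-2 is unaffected so carries T and passed t to II-2 (X^T X^t, whose T came from I-1), so I-2 is X^T X^t.
Their cross gives offspring ratios 1/2 X^T X^T : 1/2 X^T X^t. Conditioning on II-1 being unaffected, P(X^T X^t) = 1/2 / 1 = 1/2 before taking II-1's own offspring into account.
II-4 is unaffected, so II-4 is X^T Y.
Now use II-1's offspring. Probability of each recorded status — unaffected son III-7: 1/2 if II-1 is X^T X^t, 1 if X^T X^T. (III-5, III-6: equally likely either way, so uninformative.)
Bayes: P(X^T X^t) = 1/2·1/2 / (1/2·1/2 + 1/2·1) = 1/3.

1/3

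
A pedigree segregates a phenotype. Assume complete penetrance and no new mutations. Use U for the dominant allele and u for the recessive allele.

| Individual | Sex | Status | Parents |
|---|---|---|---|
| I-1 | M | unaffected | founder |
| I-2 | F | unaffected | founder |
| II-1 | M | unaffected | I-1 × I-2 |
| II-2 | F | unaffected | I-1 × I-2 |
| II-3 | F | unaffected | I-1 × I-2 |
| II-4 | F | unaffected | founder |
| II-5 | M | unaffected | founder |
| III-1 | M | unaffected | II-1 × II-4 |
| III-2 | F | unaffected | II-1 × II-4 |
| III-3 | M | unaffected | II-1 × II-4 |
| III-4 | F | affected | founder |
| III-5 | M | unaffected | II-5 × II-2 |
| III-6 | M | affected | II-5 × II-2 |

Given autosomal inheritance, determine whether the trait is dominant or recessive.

recessive

II-5 and II-2 are both unaffected yet have an affected child III-6. Under dominance, an affected child requires at least one affected parent, so the trait cannot be dominant.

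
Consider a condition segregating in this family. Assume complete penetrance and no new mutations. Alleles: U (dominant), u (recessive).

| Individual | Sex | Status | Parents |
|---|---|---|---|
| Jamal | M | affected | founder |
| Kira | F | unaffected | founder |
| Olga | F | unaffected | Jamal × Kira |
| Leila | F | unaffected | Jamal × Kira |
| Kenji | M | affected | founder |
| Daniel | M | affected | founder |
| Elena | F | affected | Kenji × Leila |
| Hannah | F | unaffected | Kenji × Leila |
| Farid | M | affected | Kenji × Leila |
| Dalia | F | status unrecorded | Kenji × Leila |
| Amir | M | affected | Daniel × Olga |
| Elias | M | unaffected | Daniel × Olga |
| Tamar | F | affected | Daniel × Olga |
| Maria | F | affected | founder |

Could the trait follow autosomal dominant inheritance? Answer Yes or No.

Yes

A consistent assignment under autosomal dominant exists: Jamal Uu, Kira uu, Olga uu, Leila uu, Kenji Uu, Daniel Uu, Elena Uu, Hannah uu, Farid Uu, Dalia Uu, Amir Uu, Elias uu, Tamar Uu, Maria UU.
In this assignment every recorded phenotype matches its genotype and every non-founder's genotype is obtainable from its parents' genotypes, so the pedigree is consistent.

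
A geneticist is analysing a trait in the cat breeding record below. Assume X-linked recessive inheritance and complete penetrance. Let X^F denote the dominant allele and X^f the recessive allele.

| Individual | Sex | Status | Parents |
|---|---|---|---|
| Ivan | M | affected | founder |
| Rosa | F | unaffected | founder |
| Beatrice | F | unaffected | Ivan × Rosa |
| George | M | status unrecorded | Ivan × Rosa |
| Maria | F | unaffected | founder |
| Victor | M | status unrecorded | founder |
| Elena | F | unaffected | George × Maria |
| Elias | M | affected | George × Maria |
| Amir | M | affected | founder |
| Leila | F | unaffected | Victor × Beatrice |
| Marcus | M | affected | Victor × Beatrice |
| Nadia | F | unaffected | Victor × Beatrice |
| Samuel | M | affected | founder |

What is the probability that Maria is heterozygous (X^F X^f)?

Maria is unaffected so carries F and passed f to Elias (X^f Y), so Maria is X^F X^f, giving P(X^F X^f) = 1.

1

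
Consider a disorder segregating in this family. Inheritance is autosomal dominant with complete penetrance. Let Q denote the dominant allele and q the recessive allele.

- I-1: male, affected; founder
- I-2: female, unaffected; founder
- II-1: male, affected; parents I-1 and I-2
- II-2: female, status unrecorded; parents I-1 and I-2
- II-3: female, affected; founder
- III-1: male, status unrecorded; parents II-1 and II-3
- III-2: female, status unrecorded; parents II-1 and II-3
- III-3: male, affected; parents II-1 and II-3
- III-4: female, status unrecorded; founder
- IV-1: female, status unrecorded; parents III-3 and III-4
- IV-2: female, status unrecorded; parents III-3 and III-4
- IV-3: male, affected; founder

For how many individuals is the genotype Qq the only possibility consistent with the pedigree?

Obligate heterozygotes: II-1 is affected so carries Q and received q from I-2 (qq), so II-1 is Qq.
Every other individual is either homozygous by phenotype or has at least one consistent homozygous assignment, so the count is 1.

1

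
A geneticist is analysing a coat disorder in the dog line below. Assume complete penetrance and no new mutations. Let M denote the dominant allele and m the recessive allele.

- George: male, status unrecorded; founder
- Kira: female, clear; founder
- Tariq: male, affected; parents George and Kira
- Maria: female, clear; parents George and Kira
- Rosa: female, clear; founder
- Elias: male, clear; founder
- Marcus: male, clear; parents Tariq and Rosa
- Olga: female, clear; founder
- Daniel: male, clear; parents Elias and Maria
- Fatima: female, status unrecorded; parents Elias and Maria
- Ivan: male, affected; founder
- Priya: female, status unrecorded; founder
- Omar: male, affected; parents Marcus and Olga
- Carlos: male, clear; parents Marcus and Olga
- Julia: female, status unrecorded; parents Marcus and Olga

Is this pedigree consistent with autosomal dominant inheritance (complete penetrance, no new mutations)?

No

Under autosomal dominant, Omar (affected, male) cannot arise from Marcus (clear) × Olga (clear).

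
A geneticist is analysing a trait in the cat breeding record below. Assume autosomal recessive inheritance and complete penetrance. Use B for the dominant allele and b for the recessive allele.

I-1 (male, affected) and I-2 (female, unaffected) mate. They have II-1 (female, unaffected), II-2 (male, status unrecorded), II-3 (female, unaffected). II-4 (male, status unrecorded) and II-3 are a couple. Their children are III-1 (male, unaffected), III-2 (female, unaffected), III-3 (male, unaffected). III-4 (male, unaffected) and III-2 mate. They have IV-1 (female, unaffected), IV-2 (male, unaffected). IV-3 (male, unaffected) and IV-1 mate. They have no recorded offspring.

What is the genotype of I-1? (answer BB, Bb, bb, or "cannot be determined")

I-1 is affected, so I-1 is bb.

bb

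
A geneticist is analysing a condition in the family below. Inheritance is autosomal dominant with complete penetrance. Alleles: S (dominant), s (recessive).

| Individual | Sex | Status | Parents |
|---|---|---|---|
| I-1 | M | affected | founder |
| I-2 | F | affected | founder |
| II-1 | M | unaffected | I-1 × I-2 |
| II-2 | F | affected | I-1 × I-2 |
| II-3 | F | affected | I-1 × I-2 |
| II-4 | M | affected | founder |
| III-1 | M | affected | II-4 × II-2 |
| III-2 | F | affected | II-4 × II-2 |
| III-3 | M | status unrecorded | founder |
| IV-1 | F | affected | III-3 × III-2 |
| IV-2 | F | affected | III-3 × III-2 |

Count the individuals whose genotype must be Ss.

2

Obligate heterozygotes: I-1 is affected so carries S and passed s to II-1 (ss), so I-1 is Ss; I-2 is affected so carries S and passed s to II-1 (ss), so I-2 is Ss.
Every other individual is either homozygous by phenotype or has at least one consistent homozygous assignment, so the count is 2.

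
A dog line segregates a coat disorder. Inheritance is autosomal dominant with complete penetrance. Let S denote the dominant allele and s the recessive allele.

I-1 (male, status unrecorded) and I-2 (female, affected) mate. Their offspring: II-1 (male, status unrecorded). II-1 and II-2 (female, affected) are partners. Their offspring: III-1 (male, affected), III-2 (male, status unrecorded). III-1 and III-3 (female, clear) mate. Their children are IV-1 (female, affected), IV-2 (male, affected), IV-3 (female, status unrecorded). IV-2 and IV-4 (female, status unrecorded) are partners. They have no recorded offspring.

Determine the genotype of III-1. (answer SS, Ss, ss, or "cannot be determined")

cannot be determined

III-1's phenotype allows SS or Ss, and no parent or child forces a single allele at both positions; consistent genotype assignments exist with III-1 as SS or Ss.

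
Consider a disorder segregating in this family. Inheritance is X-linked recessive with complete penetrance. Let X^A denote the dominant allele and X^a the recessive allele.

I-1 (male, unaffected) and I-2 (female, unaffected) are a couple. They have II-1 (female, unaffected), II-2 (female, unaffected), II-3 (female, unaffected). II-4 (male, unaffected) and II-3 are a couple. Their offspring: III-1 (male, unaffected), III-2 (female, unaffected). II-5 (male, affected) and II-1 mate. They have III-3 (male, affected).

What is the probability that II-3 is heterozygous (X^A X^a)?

I-1 is unaffected, so I-1 is X^A Y.
I-2 is unaffected so carries A and passed a to II-1 (X^A X^a, whose A came from I-1), so I-2 is X^A X^a.
Their cross gives offspring ratios 1/2 X^A X^A : 1/2 X^A X^a. Conditioning on II-3 being unaffected, P(X^A X^a) = 1/2 / 1 = 1/2 before taking II-3's own offspring into account.
II-4 is unaffected, so II-4 is X^A Y.
Now use II-3's offspring. Probability of each recorded status — unaffected son III-1: 1/2 if II-3 is X^A X^a, 1 if X^A X^A. (III-2: equally likely either way, so uninformative.)
Bayes: P(X^A X^a) = 1/2·1/2 / (1/2·1/2 + 1/2·1) = 1/3.

1/3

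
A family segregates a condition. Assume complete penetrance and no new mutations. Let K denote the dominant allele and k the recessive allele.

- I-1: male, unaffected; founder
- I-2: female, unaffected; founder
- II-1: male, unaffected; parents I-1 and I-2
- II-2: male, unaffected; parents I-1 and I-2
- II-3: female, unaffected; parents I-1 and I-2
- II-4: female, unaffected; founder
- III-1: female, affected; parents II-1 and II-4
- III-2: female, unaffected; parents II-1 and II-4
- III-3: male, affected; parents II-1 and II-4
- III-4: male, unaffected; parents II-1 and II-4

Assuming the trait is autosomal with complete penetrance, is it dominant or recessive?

recessive

II-1 and II-4 are both unaffected yet have an affected child III-1. Under dominance, an affected child requires at least one affected parent, so the trait cannot be dominant.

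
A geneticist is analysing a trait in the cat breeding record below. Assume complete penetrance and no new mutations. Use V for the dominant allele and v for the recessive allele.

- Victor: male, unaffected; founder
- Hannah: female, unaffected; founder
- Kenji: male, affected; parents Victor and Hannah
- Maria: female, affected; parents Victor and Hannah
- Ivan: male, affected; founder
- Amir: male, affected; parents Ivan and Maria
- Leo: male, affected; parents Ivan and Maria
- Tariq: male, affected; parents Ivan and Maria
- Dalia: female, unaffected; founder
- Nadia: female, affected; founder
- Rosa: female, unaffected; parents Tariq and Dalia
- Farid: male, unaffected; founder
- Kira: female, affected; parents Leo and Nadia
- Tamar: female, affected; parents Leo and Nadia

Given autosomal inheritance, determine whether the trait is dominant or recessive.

Victor and Hannah are both unaffected yet have an affected child Kenji. Under dominance, an affected child requires at least one affected parent, so the trait cannot be dominant.

recessive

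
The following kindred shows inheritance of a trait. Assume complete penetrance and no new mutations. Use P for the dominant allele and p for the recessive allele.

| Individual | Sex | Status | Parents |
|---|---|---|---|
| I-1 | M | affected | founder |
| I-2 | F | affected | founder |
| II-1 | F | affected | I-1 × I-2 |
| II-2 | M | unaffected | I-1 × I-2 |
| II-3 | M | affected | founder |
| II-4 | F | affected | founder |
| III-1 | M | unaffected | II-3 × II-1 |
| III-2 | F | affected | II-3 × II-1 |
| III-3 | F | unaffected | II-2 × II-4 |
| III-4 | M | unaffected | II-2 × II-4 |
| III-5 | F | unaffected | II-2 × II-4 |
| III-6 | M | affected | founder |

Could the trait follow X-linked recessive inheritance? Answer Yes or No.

No

Under X-linked recessive, II-2 (unaffected, male) cannot arise from I-1 (affected) × I-2 (affected).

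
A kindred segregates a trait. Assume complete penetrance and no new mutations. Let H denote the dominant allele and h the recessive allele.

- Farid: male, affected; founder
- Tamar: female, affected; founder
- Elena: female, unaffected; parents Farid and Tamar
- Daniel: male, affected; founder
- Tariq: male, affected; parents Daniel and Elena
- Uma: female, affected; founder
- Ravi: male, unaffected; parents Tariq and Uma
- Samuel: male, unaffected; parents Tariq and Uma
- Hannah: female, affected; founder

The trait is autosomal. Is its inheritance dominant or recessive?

Farid and Tamar are both affected yet have an unaffected child Elena. Under a recessive model two affected parents are homozygous and every child would be affected, so the trait cannot be recessive.

dominant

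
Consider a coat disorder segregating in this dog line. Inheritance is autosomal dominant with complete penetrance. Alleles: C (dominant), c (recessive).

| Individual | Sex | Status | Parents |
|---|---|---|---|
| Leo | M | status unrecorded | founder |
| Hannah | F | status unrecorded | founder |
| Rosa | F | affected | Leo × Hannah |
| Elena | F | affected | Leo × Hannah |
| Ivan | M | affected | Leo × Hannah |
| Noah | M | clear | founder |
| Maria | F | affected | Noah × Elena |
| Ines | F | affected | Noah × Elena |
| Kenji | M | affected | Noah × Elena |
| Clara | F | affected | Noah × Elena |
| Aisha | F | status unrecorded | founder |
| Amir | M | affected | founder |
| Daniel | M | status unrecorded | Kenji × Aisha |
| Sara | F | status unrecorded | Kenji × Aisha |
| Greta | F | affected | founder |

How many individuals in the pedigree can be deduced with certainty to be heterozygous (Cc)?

Obligate heterozygotes: Maria is affected so carries C and received c from Noah (cc), so Maria is Cc; Ines is affected so carries C and received c from Noah (cc), so Ines is Cc; Kenji is affected so carries C and received c from Noah (cc), so Kenji is Cc; Clara is affected so carries C and received c from Noah (cc), so Clara is Cc.
Every other individual is either homozygous by phenotype or has at least one consistent homozygous assignment, so the count is 4.

4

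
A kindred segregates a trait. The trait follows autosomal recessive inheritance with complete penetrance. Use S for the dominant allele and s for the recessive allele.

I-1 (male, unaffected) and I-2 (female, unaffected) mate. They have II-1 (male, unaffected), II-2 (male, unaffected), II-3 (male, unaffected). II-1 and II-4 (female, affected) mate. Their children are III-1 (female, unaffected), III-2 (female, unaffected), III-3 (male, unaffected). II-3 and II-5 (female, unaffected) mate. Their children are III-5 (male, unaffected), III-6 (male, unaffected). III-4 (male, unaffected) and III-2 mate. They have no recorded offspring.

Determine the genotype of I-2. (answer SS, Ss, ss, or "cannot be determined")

I-2's phenotype allows SS or Ss, and no parent or child forces a single allele at both positions; consistent genotype assignments exist with I-2 as SS or Ss.

cannot be determined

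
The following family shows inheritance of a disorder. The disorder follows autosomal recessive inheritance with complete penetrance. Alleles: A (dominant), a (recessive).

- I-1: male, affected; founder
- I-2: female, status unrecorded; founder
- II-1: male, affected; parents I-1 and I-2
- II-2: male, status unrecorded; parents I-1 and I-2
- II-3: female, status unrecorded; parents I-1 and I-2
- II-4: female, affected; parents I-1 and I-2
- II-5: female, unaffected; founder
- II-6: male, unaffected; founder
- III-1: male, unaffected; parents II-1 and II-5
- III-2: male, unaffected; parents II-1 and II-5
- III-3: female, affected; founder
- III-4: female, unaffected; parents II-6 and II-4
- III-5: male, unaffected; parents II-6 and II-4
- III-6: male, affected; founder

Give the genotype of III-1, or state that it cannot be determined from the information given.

From phenotype alone, III-1 is AA or Aa.
III-1 is unaffected so carries A and received a from II-1 (aa), so III-1 is Aa.

Aa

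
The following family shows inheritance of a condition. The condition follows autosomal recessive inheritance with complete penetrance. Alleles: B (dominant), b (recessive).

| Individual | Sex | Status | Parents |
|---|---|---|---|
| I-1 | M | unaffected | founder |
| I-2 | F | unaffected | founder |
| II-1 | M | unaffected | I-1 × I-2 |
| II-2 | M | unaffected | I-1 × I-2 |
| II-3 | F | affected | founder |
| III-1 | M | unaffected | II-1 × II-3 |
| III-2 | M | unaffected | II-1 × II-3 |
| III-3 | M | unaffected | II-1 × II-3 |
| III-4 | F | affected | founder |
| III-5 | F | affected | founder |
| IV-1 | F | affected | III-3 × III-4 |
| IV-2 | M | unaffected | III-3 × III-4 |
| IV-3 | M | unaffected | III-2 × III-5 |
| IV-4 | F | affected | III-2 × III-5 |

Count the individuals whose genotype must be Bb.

Obligate heterozygotes: III-1 is unaffected so carries B and received b from II-3 (bb), so III-1 is Bb; III-2 is unaffected so carries B and received b from II-3 (bb), so III-2 is Bb; III-3 is unaffected so carries B and received b from II-3 (bb), so III-3 is Bb; IV-2 is unaffected so carries B and received b from III-4 (bb), so IV-2 is Bb; IV-3 is unaffected so carries B and received b from III-5 (bb), so IV-3 is Bb.
Every other individual is either homozygous by phenotype or has at least one consistent homozygous assignment, so the count is 5.

5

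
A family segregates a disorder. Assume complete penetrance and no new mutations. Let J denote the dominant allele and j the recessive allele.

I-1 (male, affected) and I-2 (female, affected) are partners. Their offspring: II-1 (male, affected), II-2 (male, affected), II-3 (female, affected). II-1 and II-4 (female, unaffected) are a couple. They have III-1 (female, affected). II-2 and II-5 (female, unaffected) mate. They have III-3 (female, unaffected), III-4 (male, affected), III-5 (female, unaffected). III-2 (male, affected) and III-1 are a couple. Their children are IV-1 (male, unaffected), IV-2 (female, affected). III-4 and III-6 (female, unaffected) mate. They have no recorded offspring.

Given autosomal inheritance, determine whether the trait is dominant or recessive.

III-2 and III-1 are both affected yet have an unaffected child IV-1. Under a recessive model two affected parents are homozygous and every child would be affected, so the trait cannot be recessive.

dominant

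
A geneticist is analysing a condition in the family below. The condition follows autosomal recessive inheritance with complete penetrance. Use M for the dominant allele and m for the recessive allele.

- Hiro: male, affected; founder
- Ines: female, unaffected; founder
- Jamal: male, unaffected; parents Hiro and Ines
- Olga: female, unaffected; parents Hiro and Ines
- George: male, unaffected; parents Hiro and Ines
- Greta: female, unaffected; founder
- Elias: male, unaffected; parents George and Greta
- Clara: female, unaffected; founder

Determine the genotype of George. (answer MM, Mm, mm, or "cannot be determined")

From phenotype alone, George is MM or Mm.
George is unaffected so carries M and received m from Hiro (mm), so George is Mm.

Mm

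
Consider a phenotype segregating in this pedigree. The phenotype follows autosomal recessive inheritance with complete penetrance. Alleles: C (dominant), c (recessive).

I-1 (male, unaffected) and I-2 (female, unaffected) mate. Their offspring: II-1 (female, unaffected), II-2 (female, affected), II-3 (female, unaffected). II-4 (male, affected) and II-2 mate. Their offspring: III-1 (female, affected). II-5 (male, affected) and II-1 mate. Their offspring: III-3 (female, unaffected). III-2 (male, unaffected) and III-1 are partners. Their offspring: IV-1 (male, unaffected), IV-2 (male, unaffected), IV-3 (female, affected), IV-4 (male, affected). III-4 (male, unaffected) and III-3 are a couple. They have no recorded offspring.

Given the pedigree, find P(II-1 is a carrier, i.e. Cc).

1/2

I-1 is unaffected so carries C and passed c to II-2 (cc), so I-1 is Cc.
I-2 is unaffected so carries C and passed c to II-2 (cc), so I-2 is Cc.
Their cross gives offspring ratios 1/4 CC : 1/2 Cc : 1/4 cc. Conditioning on II-1 being unaffected, P(Cc) = 1/2 / 3/4 = 2/3 before taking II-1's own offspring into account.
II-5 is affected, so II-5 is cc.
Now use II-1's offspring. Probability of each recorded status — unaffected daughter III-3: 1/2 if II-1 is Cc, 1 if CC.
Bayes: P(Cc) = 2/3·1/2 / (2/3·1/2 + 1/3·1) = 1/2.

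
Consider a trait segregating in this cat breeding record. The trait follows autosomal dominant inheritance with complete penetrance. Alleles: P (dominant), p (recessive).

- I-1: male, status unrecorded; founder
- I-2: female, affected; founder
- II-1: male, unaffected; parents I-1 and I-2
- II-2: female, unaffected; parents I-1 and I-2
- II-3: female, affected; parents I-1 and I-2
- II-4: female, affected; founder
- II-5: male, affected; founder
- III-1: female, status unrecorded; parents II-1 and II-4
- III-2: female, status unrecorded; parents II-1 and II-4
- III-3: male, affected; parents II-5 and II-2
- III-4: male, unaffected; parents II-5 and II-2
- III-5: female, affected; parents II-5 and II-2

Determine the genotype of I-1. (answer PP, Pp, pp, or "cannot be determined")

I-1's phenotype is unrecorded, and no parent or child forces a single allele at both positions; consistent genotype assignments exist with I-1 as Pp or pp.

cannot be determined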